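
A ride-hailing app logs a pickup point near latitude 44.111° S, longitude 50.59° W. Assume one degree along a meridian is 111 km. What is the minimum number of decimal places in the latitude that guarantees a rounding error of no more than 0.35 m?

One degree of latitude covers 111000 m.
Rounding to N decimal places gives at most 0.5 × 10⁻ᴺ degrees of error, i.e. 0.5 × 10⁻ᴺ × 111000 m.
Setting 55500 × 10⁻ᴺ ≤ 0.35 gives 10ᴺ ≥ 1.586e+05, i.e. N ≥ 5.20.
So 6 decimal places suffice (0.0555 m); 5 would allow up to 0.555 m.

6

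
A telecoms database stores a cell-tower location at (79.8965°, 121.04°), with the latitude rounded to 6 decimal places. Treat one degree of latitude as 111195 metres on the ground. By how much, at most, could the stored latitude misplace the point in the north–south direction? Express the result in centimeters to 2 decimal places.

5.56 centimeters

Rounding to 6 decimal places leaves the latitude within ±5e-07° of the true value.
So the N–S error is at most 5e-07 × 111195 = 0.0555975 m.
That is 0.0555975 m = 5.5597 cm.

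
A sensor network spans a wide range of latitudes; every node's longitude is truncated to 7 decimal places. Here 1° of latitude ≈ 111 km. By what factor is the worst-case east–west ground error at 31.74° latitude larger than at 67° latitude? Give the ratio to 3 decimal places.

Truncating at 7 decimal places can drop up to a full unit in the last place, so the longitude may be off by as much as 1e-07°.
At 31.74°: 1e-07° × 111000 × cos 31.74° = 1e-07 × 111000 × 0.8504 ≈ 0.0094399 m.
Error at 67° = 1e-07° × 111000 × cos 67° ≈ 0.0111 × 0.3907 = 0.0043371 m.
Ratio: 0.0094399 / 0.0043371 = cos 31.74° / cos 67° ≈ 2.1765.

2.177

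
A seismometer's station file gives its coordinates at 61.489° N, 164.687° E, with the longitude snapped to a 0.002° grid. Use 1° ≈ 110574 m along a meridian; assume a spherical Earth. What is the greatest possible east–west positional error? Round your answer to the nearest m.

With a 0.002° grid the true value lies within half a step, ±0.002°/2 = ±0.001°, of the stored one.
At latitude 61.489° a degree of longitude spans 110574 m × cos 61.489° = 110574 × 0.4773 ≈ 52780 m.
East–west error: 0.001° × 52780 m/° ≈ 52.78 m.

53 m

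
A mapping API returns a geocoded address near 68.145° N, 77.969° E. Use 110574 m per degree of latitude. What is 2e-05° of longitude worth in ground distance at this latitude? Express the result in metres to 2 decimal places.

0.82 metres

At 68.145° a degree of longitude is 110574 × cos 68.145° ≈ 41162.2 m, so 2e-05° corresponds to 0.823243 m.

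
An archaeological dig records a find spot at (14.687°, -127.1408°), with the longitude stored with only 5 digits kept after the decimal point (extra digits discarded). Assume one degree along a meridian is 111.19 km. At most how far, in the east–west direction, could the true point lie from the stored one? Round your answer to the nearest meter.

Truncating at 5 decimal places can drop up to a full unit in the last place, so the longitude may be off by as much as 1e-05°.
One degree of longitude at 14.687° is 111190 × cos 14.687° ≈ 111190 × 0.9673 = 107557 m.
So at most 1e-05° × 107557 ≈ 1.07557 m east–west.

1 meters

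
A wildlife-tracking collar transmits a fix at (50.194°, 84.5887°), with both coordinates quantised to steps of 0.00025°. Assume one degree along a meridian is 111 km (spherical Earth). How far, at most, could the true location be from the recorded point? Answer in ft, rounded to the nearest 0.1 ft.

With a 0.00025° grid the true value lies within half a step, ±0.00025°/2 = ±0.000125°, of the stored one.
N–S: 0.000125° × 111000 m/° = 13.875 m.
E–W at 50.194°: 0.000125° × 111000 × cos 50.194° = 0.000125 × 111000 × 0.6402 ≈ 8.88264 m.
Combining orthogonally: (13.875² + 8.88264²)^½ ≈ 16.4747 m.
In feet: 16.4747 m ÷ 0.3048 ≈ 54.051 ft.

54.1 ft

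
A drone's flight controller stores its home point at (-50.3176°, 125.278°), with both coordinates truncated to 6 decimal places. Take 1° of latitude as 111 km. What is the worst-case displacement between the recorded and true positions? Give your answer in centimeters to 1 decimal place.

13.2 centimeters

Truncating at 6 decimal places can drop up to a full unit in the last place, so each coordinate may be off by as much as 1e-06°.
North–south component: 1e-06° × 111000 = 0.111 m.
East–west component at 50.3176°: 1e-06° × 111000 × cos 50.3176° ≈ 1e-06 × 70877 ≈ 0.070877 m.
Combining orthogonally: (0.111² + 0.070877²)^½ ≈ 0.131699 m.
That is 0.131699 m = 13.17 cm.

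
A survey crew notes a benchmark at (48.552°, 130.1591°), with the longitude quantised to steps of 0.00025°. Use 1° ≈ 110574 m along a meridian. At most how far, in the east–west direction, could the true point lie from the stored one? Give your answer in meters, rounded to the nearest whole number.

9 meters

With a 0.00025° grid the true value lies within half a step, ±0.00025°/2 = ±0.000125°, of the stored one.
At latitude 48.552° a degree of longitude spans 110574 m × cos 48.552° = 110574 × 0.6619 ≈ 73193.4 m.
So at most 0.000125° × 73193.4 ≈ 9.14917 m east–west.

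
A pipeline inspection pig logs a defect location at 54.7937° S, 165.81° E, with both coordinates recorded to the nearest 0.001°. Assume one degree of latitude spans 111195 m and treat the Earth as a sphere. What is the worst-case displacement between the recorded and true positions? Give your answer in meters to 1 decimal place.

Rounding to 3 decimal places leaves each coordinate within ±0.0005° of the true value.
N–S: 0.0005° × 111195 m/° = 55.5975 m.
East–west component at 54.7937°: 0.0005° × 111195 × cos 54.7937° ≈ 0.0005 × 64106.4 ≈ 32.0532 m.
Worst case both components are at the extreme and orthogonal: √(55.5975² + 32.0532²) ≈ 64.1755 m.

64.2 meters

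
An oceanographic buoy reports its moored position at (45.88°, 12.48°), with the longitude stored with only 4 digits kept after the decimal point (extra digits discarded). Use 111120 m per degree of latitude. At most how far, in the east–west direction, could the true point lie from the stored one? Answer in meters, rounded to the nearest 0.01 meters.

Truncating at 4 decimal places can drop up to a full unit in the last place, so the longitude may be off by as much as 0.0001°.
Parallels shrink by cos φ, so at 45.88° a degree of longitude is 111120 × 0.6962 ≈ 77357.7 m.
Maximum E–W displacement: 0.0001 × 77357.7 = 7.73577 m.

7.74 meters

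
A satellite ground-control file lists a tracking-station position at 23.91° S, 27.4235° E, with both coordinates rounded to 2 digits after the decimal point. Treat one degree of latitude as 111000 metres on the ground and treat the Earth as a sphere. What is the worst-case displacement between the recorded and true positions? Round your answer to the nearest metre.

Rounding to 2 decimal places leaves each coordinate within ±0.005° of the true value.
North–south component: 0.005° × 111000 = 555 m.
Longitude error → 0.005 × 111000 × cos 23.91° = 0.005 × 111000 × 0.9142 ≈ 507.372 m.
Worst case both components are at the extreme and orthogonal: √(555² + 507.372²) ≈ 751.965 m.

752 metres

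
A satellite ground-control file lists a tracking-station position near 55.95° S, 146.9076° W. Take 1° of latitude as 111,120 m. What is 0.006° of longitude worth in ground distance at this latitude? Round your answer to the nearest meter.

0.006° of longitude at 55.95° is 0.006 × 111120 × cos 55.95° ≈ 0.006 × 62217.9 = 373.307 m.

373 meters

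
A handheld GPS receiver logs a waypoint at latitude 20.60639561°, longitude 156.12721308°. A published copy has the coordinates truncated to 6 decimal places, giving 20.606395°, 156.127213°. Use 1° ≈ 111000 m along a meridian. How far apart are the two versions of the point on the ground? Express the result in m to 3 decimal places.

The latitude changed by +0.00000061° and the longitude by +0.00000008°.
North–south shift: 0.00000061 × 111000 = 0.06771 m.
East–west at this latitude: 0.00000008° × 111000 × cos 20.6064° ≈ 0.00000008 × 103898 = 0.00831186 m.
Distance: √(0.06771² + 0.00831186²) ≈ 0.0682183 m.

0.068 m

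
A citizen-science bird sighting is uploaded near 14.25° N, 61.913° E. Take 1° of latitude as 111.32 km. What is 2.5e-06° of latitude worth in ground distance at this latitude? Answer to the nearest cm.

Along a meridian 2.5e-06° is 2.5e-06 × 111320 = 0.2783 m.
That is 0.2783 m = 27.83 cm.

28 cm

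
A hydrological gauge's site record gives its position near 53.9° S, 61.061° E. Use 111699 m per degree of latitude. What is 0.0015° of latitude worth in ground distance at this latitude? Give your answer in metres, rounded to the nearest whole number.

Along a meridian 0.0015° is 0.0015 × 111699 = 167.548 m.

168 metres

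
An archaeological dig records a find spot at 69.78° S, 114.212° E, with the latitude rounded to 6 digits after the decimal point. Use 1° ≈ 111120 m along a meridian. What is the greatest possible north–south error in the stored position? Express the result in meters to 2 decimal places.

0.06 meters

Rounding to 6 decimal places leaves the latitude within ±5e-07° of the true value.
Along the meridian that is 5e-07° × 111120 m/° = 0.05556 m.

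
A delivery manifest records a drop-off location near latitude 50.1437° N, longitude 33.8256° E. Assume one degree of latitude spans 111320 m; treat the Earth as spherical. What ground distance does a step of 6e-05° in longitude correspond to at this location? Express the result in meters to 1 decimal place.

6e-05° of longitude at 50.1437° is 6e-05 × 111320 × cos 50.1437° ≈ 6e-05 × 71341 = 4.28046 m.

4.3 meters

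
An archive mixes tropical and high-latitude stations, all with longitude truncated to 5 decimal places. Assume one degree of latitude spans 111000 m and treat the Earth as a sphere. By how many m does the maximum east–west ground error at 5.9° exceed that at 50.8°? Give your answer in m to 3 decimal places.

0.403 m

Truncating at 5 decimal places can drop up to a full unit in the last place, so the longitude may be off by as much as 1e-05°.
At 5.9°: 1e-05° × 111000 × cos 5.9° = 1e-05 × 111000 × 0.9947 ≈ 1.1041 m.
Error at 50.8° = 1e-05° × 111000 × cos 50.8° ≈ 1.11 × 0.6320 = 0.70155 m.
So the lower-latitude error exceeds the higher by 1.1041 − 0.70155 = 0.40257 m.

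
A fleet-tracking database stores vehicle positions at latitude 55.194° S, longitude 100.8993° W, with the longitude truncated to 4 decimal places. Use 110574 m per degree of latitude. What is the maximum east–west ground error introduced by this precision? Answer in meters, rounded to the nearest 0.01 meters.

Truncating at 4 decimal places can drop up to a full unit in the last place, so the longitude may be off by as much as 0.0001°.
One degree of longitude at 55.194° is 110574 × cos 55.194° ≈ 110574 × 0.5708 = 63115.6 m.
Maximum E–W displacement: 0.0001 × 63115.6 = 6.31156 m.

6.31 meters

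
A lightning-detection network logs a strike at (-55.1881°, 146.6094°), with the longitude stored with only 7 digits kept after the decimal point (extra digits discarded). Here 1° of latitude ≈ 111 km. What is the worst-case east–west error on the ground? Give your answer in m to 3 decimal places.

0.006 m

Truncating at 7 decimal places can drop up to a full unit in the last place, so the longitude may be off by as much as 1e-07°.
At latitude 55.1881° a degree of longitude spans 111000 m × cos 55.1881° = 111000 × 0.5709 ≈ 63368.1 m.
Maximum E–W displacement: 1e-07 × 63368.1 = 0.00633681 m.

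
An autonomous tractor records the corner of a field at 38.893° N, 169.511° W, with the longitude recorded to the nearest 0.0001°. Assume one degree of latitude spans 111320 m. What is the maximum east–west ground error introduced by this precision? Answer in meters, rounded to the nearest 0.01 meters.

4.33 meters

Rounding to 4 decimal places leaves the longitude within ±5e-05° of the true value.
Parallels shrink by cos φ, so at 38.893° a degree of longitude is 111320 × 0.7783 ≈ 86642.6 m.
East–west error: 5e-05° × 86642.6 m/° ≈ 4.33213 m.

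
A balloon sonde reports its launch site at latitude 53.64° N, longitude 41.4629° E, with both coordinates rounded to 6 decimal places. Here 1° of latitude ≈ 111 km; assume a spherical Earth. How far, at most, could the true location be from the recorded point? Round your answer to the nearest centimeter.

Rounding to 6 decimal places leaves each coordinate within ±5e-07° of the true value.
Latitude error → 5e-07 × 111000 = 0.0555 m along the meridian.
Longitude error → 5e-07 × 111000 × cos 53.64° = 5e-07 × 111000 × 0.5929 ≈ 0.0329036 m.
Worst case both components are at the extreme and orthogonal: √(0.0555² + 0.0329036²) ≈ 0.0645205 m.
That is 0.0645205 m = 6.452 cm.

6 centimeters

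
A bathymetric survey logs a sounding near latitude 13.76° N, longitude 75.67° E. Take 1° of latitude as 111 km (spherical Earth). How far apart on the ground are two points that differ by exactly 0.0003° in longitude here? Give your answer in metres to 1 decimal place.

32.3 metres

At 13.76° a degree of longitude is 111000 × cos 13.76° ≈ 107814 m, so 0.0003° corresponds to 32.3443 m.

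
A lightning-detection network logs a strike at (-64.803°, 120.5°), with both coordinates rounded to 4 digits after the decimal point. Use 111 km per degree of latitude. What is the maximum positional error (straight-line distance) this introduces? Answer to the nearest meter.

Rounding to 4 decimal places leaves each coordinate within ±5e-05° of the true value.
N–S: 5e-05° × 111000 m/° = 5.55 m.
E–W at 64.803°: 5e-05° × 111000 × cos 64.803° = 5e-05 × 111000 × 0.4257 ≈ 2.36281 m.
Worst case both components are at the extreme and orthogonal: √(5.55² + 2.36281²) ≈ 6.03203 m.

6 meters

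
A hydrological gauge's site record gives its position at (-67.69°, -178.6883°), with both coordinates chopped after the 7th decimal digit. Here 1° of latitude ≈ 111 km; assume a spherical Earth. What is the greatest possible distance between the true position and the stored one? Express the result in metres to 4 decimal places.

0.0119 metres

Truncating at 7 decimal places can drop up to a full unit in the last place, so each coordinate may be off by as much as 1e-07°.
Latitude error → 1e-07 × 111000 = 0.0111 m along the meridian.
East–west component at 67.69°: 1e-07° × 111000 × cos 67.69° ≈ 1e-07 × 42137.6 ≈ 0.00421376 m.
Worst case both components are at the extreme and orthogonal: √(0.0111² + 0.00421376²) ≈ 0.0118729 m.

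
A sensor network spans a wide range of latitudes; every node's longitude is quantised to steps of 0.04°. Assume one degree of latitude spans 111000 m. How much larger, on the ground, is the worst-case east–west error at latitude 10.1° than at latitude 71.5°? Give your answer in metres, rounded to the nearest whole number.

1481 metres

With a 0.04° grid the true value lies within half a step, ±0.04°/2 = ±0.02°, of the stored one.
Error at 10.1° = 0.02° × 111000 × cos 10.1° ≈ 2220 × 0.9845 = 2185.6 m.
At 71.5°: 0.02° × 111000 × cos 71.5° = 0.02 × 111000 × 0.3173 ≈ 704.42 m.
So the lower-latitude error exceeds the higher by 2185.6 − 704.42 = 1481.2 m.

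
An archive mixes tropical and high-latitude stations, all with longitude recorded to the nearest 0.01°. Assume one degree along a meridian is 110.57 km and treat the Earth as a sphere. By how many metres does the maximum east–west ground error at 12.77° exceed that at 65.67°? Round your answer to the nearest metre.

Rounding to 2 decimal places leaves the longitude within ±0.005° of the true value.
At 12.77°: 0.005° × 110570 × cos 12.77° = 0.005 × 110570 × 0.9753 ≈ 539.18 m.
Error at 65.67° = 0.005° × 110570 × cos 65.67° ≈ 552.85 × 0.4120 = 227.77 m.
So the lower-latitude error exceeds the higher by 539.18 − 227.77 = 311.41 m.

311 metres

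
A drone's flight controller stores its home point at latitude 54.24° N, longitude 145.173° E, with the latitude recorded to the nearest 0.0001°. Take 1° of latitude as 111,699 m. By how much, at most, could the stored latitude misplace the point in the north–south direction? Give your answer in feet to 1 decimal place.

Rounding to 4 decimal places leaves the latitude within ±5e-05° of the true value.
Along the meridian that is 5e-05° × 111699 m/° = 5.58495 m.
Converting: 5.58495 m × 3.2808 ft/m ≈ 18.323 ft.

18.3 feet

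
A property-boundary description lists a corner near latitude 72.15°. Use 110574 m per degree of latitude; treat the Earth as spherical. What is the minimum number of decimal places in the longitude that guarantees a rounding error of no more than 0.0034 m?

At 72.15° one degree of longitude covers 110574 × cos 72.15° ≈ 110574 × 0.3065 ≈ 33893.8 m.
Rounding to N decimal places gives at most 0.5 × 10⁻ᴺ degrees of error, i.e. 0.5 × 10⁻ᴺ × 33893.8 m.
Setting 16946.9 × 10⁻ᴺ ≤ 0.0034 gives 10ᴺ ≥ 4.984e+06, i.e. N ≥ 6.70.
At 6 places the error can reach 0.0169 m, but 7 places keeps it to 0.00169 m.

7 decimal places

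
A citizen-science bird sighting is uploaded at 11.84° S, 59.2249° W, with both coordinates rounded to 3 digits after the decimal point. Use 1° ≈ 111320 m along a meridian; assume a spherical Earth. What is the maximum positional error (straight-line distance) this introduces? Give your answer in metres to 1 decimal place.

77.9 metres

Rounding to 3 decimal places leaves each coordinate within ±0.0005° of the true value.
North–south component: 0.0005° × 111320 = 55.66 m.
East–west component at 11.84°: 0.0005° × 111320 × cos 11.84° ≈ 0.0005 × 108952 ≈ 54.4758 m.
Worst case both components are at the extreme and orthogonal: √(55.66² + 54.4758²) ≈ 77.8823 m.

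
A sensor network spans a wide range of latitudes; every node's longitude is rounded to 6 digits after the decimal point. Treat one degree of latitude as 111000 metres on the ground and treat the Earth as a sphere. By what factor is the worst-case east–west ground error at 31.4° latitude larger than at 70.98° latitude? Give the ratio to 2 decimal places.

2.62

Rounding to 6 decimal places leaves the longitude within ±5e-07° of the true value.
At 31.4°: 5e-07° × 111000 × cos 31.4° = 5e-07 × 111000 × 0.8536 ≈ 0.047372 m.
Error at 70.98° = 5e-07° × 111000 × cos 70.98° ≈ 0.0555 × 0.3259 = 0.018087 m.
The ratio reduces to cos 31.4° / cos 70.98° = 0.8536/0.3259 ≈ 2.6191.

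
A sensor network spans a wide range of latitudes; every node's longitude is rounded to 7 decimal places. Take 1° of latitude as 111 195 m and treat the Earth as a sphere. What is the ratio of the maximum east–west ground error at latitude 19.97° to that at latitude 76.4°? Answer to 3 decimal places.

3.997

Rounding to 7 decimal places leaves the longitude within ±5e-08° of the true value.
At 19.97°: 5e-08° × 111195 × cos 19.97° = 5e-08 × 111195 × 0.9399 ≈ 0.0052255 m.
At 76.4°: 5e-08° × 111195 × cos 76.4° = 5e-08 × 111195 × 0.2351 ≈ 0.0013073 m.
The ratio reduces to cos 19.97° / cos 76.4° = 0.9399/0.2351 ≈ 3.9970.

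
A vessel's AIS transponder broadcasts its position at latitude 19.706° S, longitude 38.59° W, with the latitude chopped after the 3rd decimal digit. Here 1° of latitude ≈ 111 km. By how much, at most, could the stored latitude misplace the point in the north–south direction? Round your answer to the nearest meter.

Truncating at 3 decimal places can drop up to a full unit in the last place, so the latitude may be off by as much as 0.001°.
So the N–S error is at most 0.001 × 111000 = 111 m.

111 meters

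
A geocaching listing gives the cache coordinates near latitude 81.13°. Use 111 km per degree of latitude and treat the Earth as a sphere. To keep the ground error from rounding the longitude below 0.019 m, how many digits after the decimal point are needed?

At 81.13° one degree of longitude covers 111000 × cos 81.13° ≈ 111000 × 0.1542 ≈ 17115.4 m.
N decimal places → at most half a unit in the last place, 0.5 × 10⁻ᴺ° = 17115.4/2 × 10⁻ᴺ m.
Setting 8557.72 × 10⁻ᴺ ≤ 0.019 gives 10ᴺ ≥ 4.504e+05, i.e. N ≥ 5.65.
So 6 decimal places suffice (0.00856 m); 5 would allow up to 0.0856 m.

6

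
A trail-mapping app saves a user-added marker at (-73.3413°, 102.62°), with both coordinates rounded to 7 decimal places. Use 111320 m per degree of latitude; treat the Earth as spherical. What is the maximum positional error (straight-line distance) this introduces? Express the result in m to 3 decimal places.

0.006 m

Rounding to 7 decimal places leaves each coordinate within ±5e-08° of the true value.
N–S: 5e-08° × 111320 m/° = 0.005566 m.
East–west component at 73.3413°: 5e-08° × 111320 × cos 73.3413° ≈ 5e-08 × 31912.1 ≈ 0.00159561 m.
Combining orthogonally: (0.005566² + 0.00159561²)^½ ≈ 0.00579019 m.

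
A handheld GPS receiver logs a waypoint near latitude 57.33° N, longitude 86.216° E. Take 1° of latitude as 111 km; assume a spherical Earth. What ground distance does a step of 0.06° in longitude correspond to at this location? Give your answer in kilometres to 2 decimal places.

0.06° of longitude at 57.33° is 0.06 × 111000 × cos 57.33° ≈ 0.06 × 59917.8 = 3595.07 m.
That is 3595.07 m = 3.5951 km.

3.60 kilometres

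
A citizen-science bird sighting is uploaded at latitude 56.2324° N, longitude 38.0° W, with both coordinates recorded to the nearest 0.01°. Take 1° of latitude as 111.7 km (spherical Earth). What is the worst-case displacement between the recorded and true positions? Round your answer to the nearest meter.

Rounding to 2 decimal places leaves each coordinate within ±0.005° of the true value.
North–south component: 0.005° × 111700 = 558.5 m.
Longitude error → 0.005 × 111700 × cos 56.2324° = 0.005 × 111700 × 0.5558 ≈ 310.429 m.
Combining orthogonally: (558.5² + 310.429²)^½ ≈ 638.974 m.

639 meters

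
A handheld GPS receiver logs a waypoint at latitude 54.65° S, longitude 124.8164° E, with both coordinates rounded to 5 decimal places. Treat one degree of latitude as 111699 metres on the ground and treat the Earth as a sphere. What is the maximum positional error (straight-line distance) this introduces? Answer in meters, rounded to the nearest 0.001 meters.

Rounding to 5 decimal places leaves each coordinate within ±5e-06° of the true value.
N–S: 5e-06° × 111699 m/° = 0.558495 m.
Longitude error → 5e-06 × 111699 × cos 54.65° = 5e-06 × 111699 × 0.5786 ≈ 0.323128 m.
Worst case both components are at the extreme and orthogonal: √(0.558495² + 0.323128²) ≈ 0.645235 m.

0.645 meters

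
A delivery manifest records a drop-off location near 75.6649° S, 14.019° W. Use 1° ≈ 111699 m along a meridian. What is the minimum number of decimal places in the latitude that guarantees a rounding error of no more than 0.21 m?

One degree of latitude covers 111699 m.
Rounding to N decimal places gives at most 0.5 × 10⁻ᴺ degrees of error, i.e. 0.5 × 10⁻ᴺ × 111699 m.
Need 0.5 × 111699 × 10⁻ᴺ ≤ 0.21 → 10⁻ᴺ ≤ 3.760e-06, so N ≥ 5.42.
N = 5 would give 0.558 m (too coarse); N = 6 gives 0.0558 m ≤ 0.21 m.

6 decimal places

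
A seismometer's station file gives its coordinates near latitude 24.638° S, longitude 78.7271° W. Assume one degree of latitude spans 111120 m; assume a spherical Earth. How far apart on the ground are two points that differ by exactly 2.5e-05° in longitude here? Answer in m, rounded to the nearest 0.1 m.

2.5 m

One degree of longitude here spans 111120 × cos 24.638° = 111120 × 0.9090 ≈ 101004 m; 2.5e-05° of that is 2.52509 m.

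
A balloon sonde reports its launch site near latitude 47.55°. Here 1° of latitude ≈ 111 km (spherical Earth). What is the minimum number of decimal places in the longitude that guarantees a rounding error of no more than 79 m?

At 47.55° one degree of longitude covers 111000 × cos 47.55° ≈ 111000 × 0.6749 ≈ 74919.1 m.
Rounding to N decimal places gives at most 0.5 × 10⁻ᴺ degrees of error, i.e. 0.5 × 10⁻ᴺ × 74919.1 m.
Setting 37459.5 × 10⁻ᴺ ≤ 79 gives 10ᴺ ≥ 474.2, i.e. N ≥ 2.68.
At 2 places the error can reach 375 m, but 3 places keeps it to 37.5 m.

3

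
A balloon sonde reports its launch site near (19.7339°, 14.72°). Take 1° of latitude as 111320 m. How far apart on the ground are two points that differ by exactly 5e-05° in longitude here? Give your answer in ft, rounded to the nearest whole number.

17 ft

One degree of longitude here spans 111320 × cos 19.7339° = 111320 × 0.9413 ≈ 104782 m; 5e-05° of that is 5.23911 m.
In feet: 5.23911 m ÷ 0.3048 ≈ 17.189 ft.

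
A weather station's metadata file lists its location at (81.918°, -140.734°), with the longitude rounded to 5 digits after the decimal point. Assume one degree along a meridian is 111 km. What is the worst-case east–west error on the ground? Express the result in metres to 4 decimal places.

Rounding to 5 decimal places leaves the longitude within ±5e-06° of the true value.
At latitude 81.918° a degree of longitude spans 111000 m × cos 81.918° = 111000 × 0.1406 ≈ 15605.5 m.
Maximum E–W displacement: 5e-06 × 15605.5 = 0.0780276 m.

0.0780 metres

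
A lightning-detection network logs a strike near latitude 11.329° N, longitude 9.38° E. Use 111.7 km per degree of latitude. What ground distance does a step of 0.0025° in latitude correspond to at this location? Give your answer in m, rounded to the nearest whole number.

0.0025° × 111700 m/° = 279.25 m.

279 m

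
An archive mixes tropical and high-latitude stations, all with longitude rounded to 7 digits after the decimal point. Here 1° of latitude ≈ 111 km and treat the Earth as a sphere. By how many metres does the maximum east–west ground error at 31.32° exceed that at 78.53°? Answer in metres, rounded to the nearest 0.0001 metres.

0.0036 metres

Rounding to 7 decimal places leaves the longitude within ±5e-08° of the true value.
Error at 31.32° = 5e-08° × 111000 × cos 31.32° ≈ 0.00555 × 0.8543 = 0.0047412 m.
Error at 78.53° = 5e-08° × 111000 × cos 78.53° ≈ 0.00555 × 0.1989 = 0.0011036 m.
Difference: 0.0047412 − 0.0011036 = 0.0036376 m.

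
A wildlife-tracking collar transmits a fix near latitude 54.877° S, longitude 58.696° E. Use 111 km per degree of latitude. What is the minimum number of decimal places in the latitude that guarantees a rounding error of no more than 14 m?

One degree of latitude covers 111000 m.
N decimal places → at most half a unit in the last place, 0.5 × 10⁻ᴺ° = 111000/2 × 10⁻ᴺ m.
Need 0.5 × 111000 × 10⁻ᴺ ≤ 14 → 10⁻ᴺ ≤ 2.523e-04, so N ≥ 3.60.
At 3 places the error can reach 55.5 m, but 4 places keeps it to 5.55 m.

4 decimal places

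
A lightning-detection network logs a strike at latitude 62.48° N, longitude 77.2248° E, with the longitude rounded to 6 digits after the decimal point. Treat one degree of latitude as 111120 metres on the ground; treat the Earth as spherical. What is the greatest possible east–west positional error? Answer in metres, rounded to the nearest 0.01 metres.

0.03 metres

Rounding to 6 decimal places leaves the longitude within ±5e-07° of the true value.
One degree of longitude at 62.48° is 111120 × cos 62.48° ≈ 111120 × 0.4621 = 51343.9 m.
So at most 5e-07° × 51343.9 ≈ 0.025672 m east–west.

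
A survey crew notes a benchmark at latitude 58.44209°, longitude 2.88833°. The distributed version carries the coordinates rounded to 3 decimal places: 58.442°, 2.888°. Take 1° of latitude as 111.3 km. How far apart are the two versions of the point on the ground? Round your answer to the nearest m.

22 m

The latitude changed by +0.00009° and the longitude by +0.00033°.
North–south shift: 0.00009 × 111300 = 10.017 m.
East–west at this latitude: 0.00033° × 111300 × cos 58.442° ≈ 0.00033 × 58250.1 = 19.2225 m.
Hypotenuse of the two orthogonal shifts: √(10.017² + 19.2225²) = 21.6759 m.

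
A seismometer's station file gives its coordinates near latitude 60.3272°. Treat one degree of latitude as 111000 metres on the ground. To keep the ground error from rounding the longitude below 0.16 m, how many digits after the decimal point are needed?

At 60.3272° one degree of longitude covers 111000 × cos 60.3272° ≈ 111000 × 0.4950 ≈ 54950.1 m.
With N decimal places the half-ulp bound is 0.5·10⁻ᴺ°, or 0.5·10⁻ᴺ × 54950.1 m on the ground.
Setting 27475.1 × 10⁻ᴺ ≤ 0.16 gives 10ᴺ ≥ 1.717e+05, i.e. N ≥ 5.23.
At 5 places the error can reach 0.275 m, but 6 places keeps it to 0.0275 m.

6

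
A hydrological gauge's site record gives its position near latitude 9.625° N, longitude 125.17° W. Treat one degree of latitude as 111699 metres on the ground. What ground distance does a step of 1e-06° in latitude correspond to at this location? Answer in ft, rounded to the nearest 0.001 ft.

0.366 ft

Along a meridian 1e-06° is 1e-06 × 111699 = 0.111699 m.
In feet: 0.111699 m ÷ 0.3048 ≈ 0.36647 ft.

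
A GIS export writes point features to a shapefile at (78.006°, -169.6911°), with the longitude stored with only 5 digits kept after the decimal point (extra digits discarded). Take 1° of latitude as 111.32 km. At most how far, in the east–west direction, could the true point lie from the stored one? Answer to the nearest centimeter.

Truncating at 5 decimal places can drop up to a full unit in the last place, so the longitude may be off by as much as 1e-05°.
At latitude 78.006° a degree of longitude spans 111320 m × cos 78.006° = 111320 × 0.2078 ≈ 23133.3 m.
Maximum E–W displacement: 1e-05 × 23133.3 = 0.231333 m.
That is 0.231333 m = 23.133 cm.

23 centimeters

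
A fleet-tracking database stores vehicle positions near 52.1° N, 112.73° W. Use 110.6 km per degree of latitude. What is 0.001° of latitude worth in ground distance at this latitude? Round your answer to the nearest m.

0.001° × 110600 m/° = 110.6 m.

111 m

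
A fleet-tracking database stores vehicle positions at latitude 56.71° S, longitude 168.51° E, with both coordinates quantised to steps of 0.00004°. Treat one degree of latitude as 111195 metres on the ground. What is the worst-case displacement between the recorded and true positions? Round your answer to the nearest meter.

3 meters

With a 0.00004° grid the true value lies within half a step, ±0.00004°/2 = ±2e-05°, of the stored one.
North–south component: 2e-05° × 111195 = 2.2239 m.
E–W at 56.71°: 2e-05° × 111195 × cos 56.71° = 2e-05 × 111195 × 0.5489 ≈ 1.22065 m.
Worst case both components are at the extreme and orthogonal: √(2.2239² + 1.22065²) ≈ 2.53687 m.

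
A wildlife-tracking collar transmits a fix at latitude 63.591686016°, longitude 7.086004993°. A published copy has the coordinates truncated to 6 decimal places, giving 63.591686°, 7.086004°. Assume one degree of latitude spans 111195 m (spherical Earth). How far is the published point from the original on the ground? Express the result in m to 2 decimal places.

0.05 m

The latitude changed by +0.000000016° and the longitude by +0.000000993°.
N–S: 0.000000016° × 111195 m/° = 0.00177912 m.
E–W at 63.5917°: 0.000000993° × 111195 × cos 63.5917° = 0.000000993 × 111195 × 0.4448 ≈ 0.0491095 m.
Distance: √(0.00177912² + 0.0491095²) ≈ 0.0491417 m.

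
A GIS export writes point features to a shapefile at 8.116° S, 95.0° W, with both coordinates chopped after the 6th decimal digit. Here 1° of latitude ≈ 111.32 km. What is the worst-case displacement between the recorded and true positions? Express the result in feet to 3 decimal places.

0.514 feet

Truncating at 6 decimal places can drop up to a full unit in the last place, so each coordinate may be off by as much as 1e-06°.
Latitude error → 1e-06 × 111320 = 0.11132 m along the meridian.
Longitude error → 1e-06 × 111320 × cos 8.116° = 1e-06 × 111320 × 0.9900 ≈ 0.110205 m.
Combining orthogonally: (0.11132² + 0.110205²)^½ ≈ 0.156644 m.
Converting: 0.156644 m × 3.2808 ft/m ≈ 0.51392 ft.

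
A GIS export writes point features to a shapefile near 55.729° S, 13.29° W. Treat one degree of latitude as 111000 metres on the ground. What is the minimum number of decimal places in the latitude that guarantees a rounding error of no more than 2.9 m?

One degree of latitude covers 111000 m.
With N decimal places the half-ulp bound is 0.5·10⁻ᴺ°, or 0.5·10⁻ᴺ × 111000 m on the ground.
Setting 55500 × 10⁻ᴺ ≤ 2.9 gives 10ᴺ ≥ 1.914e+04, i.e. N ≥ 4.28.
At 4 places the error can reach 5.55 m, but 5 places keeps it to 0.555 m.

5 decimal places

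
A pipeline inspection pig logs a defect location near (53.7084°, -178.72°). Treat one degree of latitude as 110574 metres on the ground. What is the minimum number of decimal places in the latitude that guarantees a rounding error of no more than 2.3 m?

One degree of latitude covers 110574 m.
With N decimal places the half-ulp bound is 0.5·10⁻ᴺ°, or 0.5·10⁻ᴺ × 110574 m on the ground.
Setting 55287 × 10⁻ᴺ ≤ 2.3 gives 10ᴺ ≥ 2.404e+04, i.e. N ≥ 4.38.
N = 4 would give 5.53 m (too coarse); N = 5 gives 0.553 m ≤ 2.3 m.

5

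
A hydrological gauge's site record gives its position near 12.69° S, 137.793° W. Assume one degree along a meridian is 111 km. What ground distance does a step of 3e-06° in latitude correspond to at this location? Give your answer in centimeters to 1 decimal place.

3e-06° × 111000 m/° = 0.333 m.
That is 0.333 m = 33.3 cm.

33.3 centimeters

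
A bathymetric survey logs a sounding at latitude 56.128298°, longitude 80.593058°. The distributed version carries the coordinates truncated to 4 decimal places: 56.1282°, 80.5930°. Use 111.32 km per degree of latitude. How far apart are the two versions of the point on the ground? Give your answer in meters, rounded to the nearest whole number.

11 meters

The latitude changed by +0.000098° and the longitude by +0.000058°.
North–south shift: 0.000098 × 111320 = 10.9094 m.
East–west at this latitude: 0.000058° × 111320 × cos 56.1282° ≈ 0.000058 × 62042.7 = 3.59848 m.
Combined displacement = (10.9094² + 3.59848²)^½ ≈ 11.4875 m.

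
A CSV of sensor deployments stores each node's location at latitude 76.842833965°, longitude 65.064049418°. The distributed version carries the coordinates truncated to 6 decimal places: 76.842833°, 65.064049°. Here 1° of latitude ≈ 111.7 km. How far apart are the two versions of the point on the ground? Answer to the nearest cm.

The latitude changed by +0.000000965° and the longitude by +0.000000418°.
North–south shift: 0.000000965 × 111700 = 0.10779 m.
East–west at this latitude: 0.000000418° × 111700 × cos 76.8428° ≈ 0.000000418 × 25425.5 = 0.0106279 m.
Combined displacement = (0.10779² + 0.0106279²)^½ ≈ 0.108313 m.
That is 0.108313 m = 10.831 cm.

11 cm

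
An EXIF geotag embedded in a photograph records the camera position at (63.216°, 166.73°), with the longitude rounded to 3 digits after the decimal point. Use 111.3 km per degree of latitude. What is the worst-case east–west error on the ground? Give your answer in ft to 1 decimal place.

82.3 ft

Rounding to 3 decimal places leaves the longitude within ±0.0005° of the true value.
At latitude 63.216° a degree of longitude spans 111300 m × cos 63.216° = 111300 × 0.4506 ≈ 50154.9 m.
Maximum E–W displacement: 0.0005 × 50154.9 = 25.0775 m.
In feet: 25.0775 m ÷ 0.3048 ≈ 82.275 ft.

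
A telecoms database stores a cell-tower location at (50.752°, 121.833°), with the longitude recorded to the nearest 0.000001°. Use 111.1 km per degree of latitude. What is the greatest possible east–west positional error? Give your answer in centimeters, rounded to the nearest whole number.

Rounding to 6 decimal places leaves the longitude within ±5e-07° of the true value.
At latitude 50.752° a degree of longitude spans 111100 m × cos 50.752° = 111100 × 0.6327 ≈ 70290.6 m.
So at most 5e-07° × 70290.6 ≈ 0.0351453 m east–west.
That is 0.0351453 m = 3.5145 cm.

4 centimeters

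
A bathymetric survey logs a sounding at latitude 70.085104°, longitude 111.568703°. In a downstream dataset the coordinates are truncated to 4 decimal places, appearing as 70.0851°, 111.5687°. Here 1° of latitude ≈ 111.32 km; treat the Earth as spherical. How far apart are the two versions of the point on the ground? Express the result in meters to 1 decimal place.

0.5 meters

Δlat = 70.085104 − 70.0851 = +0.000004°; Δlon = 111.568703 − 111.5687 = +0.000003°.
N–S: 0.000004° × 111320 m/° = 0.44528 m.
E–W at 70.0851°: 0.000003° × 111320 × cos 70.0851° = 0.000003 × 111320 × 0.3406 ≈ 0.113755 m.
Distance: √(0.44528² + 0.113755²) ≈ 0.459581 m.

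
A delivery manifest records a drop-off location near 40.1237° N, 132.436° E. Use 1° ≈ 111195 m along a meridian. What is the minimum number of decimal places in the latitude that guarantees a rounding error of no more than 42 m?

One degree of latitude covers 111195 m.
Rounding to N decimal places gives at most 0.5 × 10⁻ᴺ degrees of error, i.e. 0.5 × 10⁻ᴺ × 111195 m.
Setting 55597.5 × 10⁻ᴺ ≤ 42 gives 10ᴺ ≥ 1324, i.e. N ≥ 3.12.
So 4 decimal places suffice (5.56 m); 3 would allow up to 55.6 m.

4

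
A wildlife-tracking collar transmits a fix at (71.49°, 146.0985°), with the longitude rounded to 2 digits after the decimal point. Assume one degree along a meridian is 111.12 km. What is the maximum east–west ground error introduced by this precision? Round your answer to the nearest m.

Rounding to 2 decimal places leaves the longitude within ±0.005° of the true value.
One degree of longitude at 71.49° is 111120 × cos 71.49° ≈ 111120 × 0.3175 = 35277.3 m.
So at most 0.005° × 35277.3 ≈ 176.386 m east–west.

176 m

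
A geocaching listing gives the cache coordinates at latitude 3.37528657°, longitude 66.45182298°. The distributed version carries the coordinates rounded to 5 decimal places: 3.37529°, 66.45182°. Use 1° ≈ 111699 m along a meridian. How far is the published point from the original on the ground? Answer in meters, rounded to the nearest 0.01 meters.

Δlat = 3.37528657 − 3.37529 = -0.00000343°; Δlon = 66.45182298 − 66.45182 = +0.00000298°.
North–south shift: -0.00000343 × 111699 = -0.383128 m.
East–west at this latitude: 0.00000298° × 111699 × cos 3.37529° ≈ 0.00000298 × 111505 = 0.332286 m.
Hypotenuse of the two orthogonal shifts: √(0.383128² + 0.332286²) = 0.507149 m.

0.51 meters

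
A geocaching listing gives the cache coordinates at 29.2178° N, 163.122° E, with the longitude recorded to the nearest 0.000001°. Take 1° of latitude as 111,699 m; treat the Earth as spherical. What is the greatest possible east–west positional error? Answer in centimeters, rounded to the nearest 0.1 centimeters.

4.9 centimeters

Rounding to 6 decimal places leaves the longitude within ±5e-07° of the true value.
Parallels shrink by cos φ, so at 29.2178° a degree of longitude is 111699 × 0.8728 ≈ 97487.6 m.
So at most 5e-07° × 97487.6 ≈ 0.0487438 m east–west.
That is 0.0487438 m = 4.8744 cm.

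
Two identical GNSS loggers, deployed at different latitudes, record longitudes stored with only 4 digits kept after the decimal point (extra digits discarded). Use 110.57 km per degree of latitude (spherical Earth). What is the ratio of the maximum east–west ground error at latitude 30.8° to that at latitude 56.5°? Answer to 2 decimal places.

Truncating at 4 decimal places can drop up to a full unit in the last place, so the longitude may be off by as much as 0.0001°.
Error at 30.8° = 0.0001° × 110570 × cos 30.8° ≈ 11.057 × 0.8590 = 9.4975 m.
Error at 56.5° = 0.0001° × 110570 × cos 56.5° ≈ 11.057 × 0.5519 = 6.1028 m.
The ratio reduces to cos 30.8° / cos 56.5° = 0.8590/0.5519 ≈ 1.5563.

1.56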